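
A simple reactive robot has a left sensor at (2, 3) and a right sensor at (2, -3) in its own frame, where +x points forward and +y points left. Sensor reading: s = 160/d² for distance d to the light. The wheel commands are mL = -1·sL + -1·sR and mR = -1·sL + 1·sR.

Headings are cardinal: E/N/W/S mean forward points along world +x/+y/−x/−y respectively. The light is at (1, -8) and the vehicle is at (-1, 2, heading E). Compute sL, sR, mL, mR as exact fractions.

160/169 160/49 -34880/8281 19200/8281

left sensor world pos  = (1, 5); dL² = 169
right sensor world pos = (1, -1); dR² = 49
sL = 160/169 = 160/169
sR = 160/49 = 160/49
mL = -1·sL + -1·sR = -34880/8281
mR = -1·sL + 1·sR = 19200/8281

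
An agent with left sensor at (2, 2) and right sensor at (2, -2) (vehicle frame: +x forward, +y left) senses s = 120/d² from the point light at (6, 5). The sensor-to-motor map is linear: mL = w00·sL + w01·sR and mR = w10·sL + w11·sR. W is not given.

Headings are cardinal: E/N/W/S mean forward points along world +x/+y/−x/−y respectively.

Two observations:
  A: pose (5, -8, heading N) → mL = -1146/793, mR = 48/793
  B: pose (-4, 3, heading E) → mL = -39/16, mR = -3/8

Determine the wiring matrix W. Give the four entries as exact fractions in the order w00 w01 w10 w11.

-1/2 -1 -1 1

obs A: pose=(5,-8,N) → sL=12/13, sR=60/61, mL=-1146/793, mR=48/793
obs B: pose=(-4,3,E) → sL=15/8, sR=3/2, mL=-39/16, mR=-3/8
sensor matrix S = [[12/13, 60/61], [15/8, 3/2]]; det S = -729/1586
solve [mL_A; mL_B] = S·[w00; w01] and [mR_A; mR_B] = S·[w10; w11]:
  w00 = -1/2, w01 = -1, w10 = -1, w11 = 1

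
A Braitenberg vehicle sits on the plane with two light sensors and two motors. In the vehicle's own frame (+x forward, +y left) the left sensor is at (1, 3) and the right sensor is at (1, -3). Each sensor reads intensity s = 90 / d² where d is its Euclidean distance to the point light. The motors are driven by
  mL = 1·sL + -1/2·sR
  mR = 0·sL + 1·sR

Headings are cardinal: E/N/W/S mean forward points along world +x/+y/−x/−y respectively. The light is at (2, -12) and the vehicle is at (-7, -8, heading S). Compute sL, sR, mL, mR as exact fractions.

2 10/17 29/17 10/17

left sensor world pos  = (-4, -9); dL² = 45
right sensor world pos = (-10, -9); dR² = 153
sL = 90/45 = 2
sR = 90/153 = 10/17
mL = 1·sL + -1/2·sR = 29/17
mR = 0·sL + 1·sR = 10/17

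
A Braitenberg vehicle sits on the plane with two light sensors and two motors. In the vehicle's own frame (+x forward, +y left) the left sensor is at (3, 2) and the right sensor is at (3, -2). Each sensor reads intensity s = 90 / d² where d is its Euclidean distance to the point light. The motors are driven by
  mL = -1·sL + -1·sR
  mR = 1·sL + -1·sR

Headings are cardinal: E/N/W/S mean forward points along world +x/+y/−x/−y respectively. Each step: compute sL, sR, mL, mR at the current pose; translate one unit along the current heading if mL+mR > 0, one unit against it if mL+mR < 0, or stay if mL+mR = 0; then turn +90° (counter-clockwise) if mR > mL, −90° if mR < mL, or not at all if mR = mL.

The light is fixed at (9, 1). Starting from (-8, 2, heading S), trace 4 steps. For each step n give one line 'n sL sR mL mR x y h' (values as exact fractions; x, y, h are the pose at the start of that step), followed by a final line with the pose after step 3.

n=0: pose=(-8,2,S); sL=90/229, sR=18/73; mL=-10692/16717, mR=2448/16717; mL+mR=-36/73 → advance -1; mR−mL=180/229 → turn +1·90°
n=1: pose=(-8,3,E); sL=45/106, sR=45/98; mL=-2295/2597, mR=-90/2597; mL+mR=-45/49 → advance -1; mR−mL=45/53 → turn +1·90°
n=2: pose=(-9,3,N); sL=18/85, sR=90/281; mL=-12708/23885, mR=-2592/23885; mL+mR=-180/281 → advance -1; mR−mL=36/85 → turn +1·90°
n=3: pose=(-9,2,W); sL=45/221, sR=1/5; mL=-446/1105, mR=4/1105; mL+mR=-2/5 → advance -1; mR−mL=90/221 → turn +1·90°

0 90/229 18/73 -10692/16717 2448/16717 -8 2 S
1 45/106 45/98 -2295/2597 -90/2597 -8 3 E
2 18/85 90/281 -12708/23885 -2592/23885 -9 3 N
3 45/221 1/5 -446/1105 4/1105 -9 2 W
final -8 2 S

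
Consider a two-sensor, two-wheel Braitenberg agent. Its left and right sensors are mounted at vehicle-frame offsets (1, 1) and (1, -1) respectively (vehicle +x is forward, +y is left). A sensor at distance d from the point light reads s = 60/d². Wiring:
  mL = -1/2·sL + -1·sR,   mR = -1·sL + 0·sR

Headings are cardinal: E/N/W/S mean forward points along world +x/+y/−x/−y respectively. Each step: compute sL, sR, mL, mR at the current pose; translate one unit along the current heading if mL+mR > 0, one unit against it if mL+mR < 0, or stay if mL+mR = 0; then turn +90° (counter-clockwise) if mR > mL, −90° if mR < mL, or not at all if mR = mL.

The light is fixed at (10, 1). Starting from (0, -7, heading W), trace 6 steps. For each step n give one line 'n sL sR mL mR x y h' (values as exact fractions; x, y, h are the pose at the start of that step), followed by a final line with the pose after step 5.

0 30/101 6/17 -861/1717 -30/101 0 -7 W
1 12/29 60/181 -2826/5249 -12/29 1 -7 S
2 3/5 15/32 -123/160 -3/5 1 -6 E
3 60/157 20/39 -4310/6123 -60/157 0 -6 N
4 30/101 6/17 -861/1717 -30/101 0 -7 W
5 12/29 60/181 -2826/5249 -12/29 1 -7 S
final 1 -6 E

n=0: pose=(0,-7,W); sL=30/101, sR=6/17; mL=-861/1717, mR=-30/101; mL+mR=-1371/1717 → advance -1; mR−mL=351/1717 → turn +1·90°
n=1: pose=(1,-7,S); sL=12/29, sR=60/181; mL=-2826/5249, mR=-12/29; mL+mR=-4998/5249 → advance -1; mR−mL=654/5249 → turn +1·90°
n=2: pose=(1,-6,E); sL=3/5, sR=15/32; mL=-123/160, mR=-3/5; mL+mR=-219/160 → advance -1; mR−mL=27/160 → turn +1·90°
n=3: pose=(0,-6,N); sL=60/157, sR=20/39; mL=-4310/6123, mR=-60/157; mL+mR=-6650/6123 → advance -1; mR−mL=1970/6123 → turn +1·90°
n=4: pose=(0,-7,W); sL=30/101, sR=6/17; mL=-861/1717, mR=-30/101; mL+mR=-1371/1717 → advance -1; mR−mL=351/1717 → turn +1·90°
n=5: pose=(1,-7,S); sL=12/29, sR=60/181; mL=-2826/5249, mR=-12/29; mL+mR=-4998/5249 → advance -1; mR−mL=654/5249 → turn +1·90°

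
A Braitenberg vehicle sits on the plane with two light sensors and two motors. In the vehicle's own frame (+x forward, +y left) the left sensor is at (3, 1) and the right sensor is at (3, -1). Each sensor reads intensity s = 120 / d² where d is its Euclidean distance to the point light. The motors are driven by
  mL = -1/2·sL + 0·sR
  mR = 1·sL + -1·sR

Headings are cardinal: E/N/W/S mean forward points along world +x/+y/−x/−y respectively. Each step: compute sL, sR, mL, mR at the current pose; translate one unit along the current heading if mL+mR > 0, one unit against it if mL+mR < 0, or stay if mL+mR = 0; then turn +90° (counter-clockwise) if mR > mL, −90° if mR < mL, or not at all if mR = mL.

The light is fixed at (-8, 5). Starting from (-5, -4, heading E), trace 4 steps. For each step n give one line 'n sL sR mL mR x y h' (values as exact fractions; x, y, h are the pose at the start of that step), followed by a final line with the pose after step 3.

n=0: pose=(-5,-4,E); sL=6/5, sR=15/17; mL=-3/5, mR=27/85; mL+mR=-24/85 → advance -1; mR−mL=78/85 → turn +1·90°
n=1: pose=(-6,-4,N); sL=120/37, sR=8/3; mL=-60/37, mR=64/111; mL+mR=-116/111 → advance -1; mR−mL=244/111 → turn +1·90°
n=2: pose=(-6,-5,W); sL=60/61, sR=60/41; mL=-30/61, mR=-1200/2501; mL+mR=-2430/2501 → advance -1; mR−mL=30/2501 → turn +1·90°
n=3: pose=(-5,-5,S); sL=24/37, sR=120/173; mL=-12/37, mR=-288/6401; mL+mR=-2364/6401 → advance -1; mR−mL=1788/6401 → turn +1·90°

0 6/5 15/17 -3/5 27/85 -5 -4 E
1 120/37 8/3 -60/37 64/111 -6 -4 N
2 60/61 60/41 -30/61 -1200/2501 -6 -5 W
3 24/37 120/173 -12/37 -288/6401 -5 -5 S
final -5 -4 E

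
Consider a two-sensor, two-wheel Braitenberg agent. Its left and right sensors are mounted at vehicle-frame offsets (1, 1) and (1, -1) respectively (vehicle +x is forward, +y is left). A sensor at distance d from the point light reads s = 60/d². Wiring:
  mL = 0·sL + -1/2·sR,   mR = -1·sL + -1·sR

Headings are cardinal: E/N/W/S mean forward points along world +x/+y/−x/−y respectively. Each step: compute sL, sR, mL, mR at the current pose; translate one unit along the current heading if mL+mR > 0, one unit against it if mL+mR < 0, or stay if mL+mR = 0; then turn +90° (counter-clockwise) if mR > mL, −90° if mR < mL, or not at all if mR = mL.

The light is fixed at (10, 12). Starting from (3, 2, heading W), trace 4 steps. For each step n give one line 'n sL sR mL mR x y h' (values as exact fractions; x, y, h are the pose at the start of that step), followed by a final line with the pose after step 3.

n=0: pose=(3,2,W); sL=12/37, sR=12/29; mL=-6/29, mR=-792/1073; mL+mR=-1014/1073 → advance -1; mR−mL=-570/1073 → turn -1·90°
n=1: pose=(4,2,N); sL=6/13, sR=30/53; mL=-15/53, mR=-708/689; mL+mR=-903/689 → advance -1; mR−mL=-513/689 → turn -1·90°
n=2: pose=(4,1,E); sL=12/25, sR=60/169; mL=-30/169, mR=-3528/4225; mL+mR=-4278/4225 → advance -1; mR−mL=-2778/4225 → turn -1·90°
n=3: pose=(3,1,S); sL=1/3, sR=15/52; mL=-15/104, mR=-97/156; mL+mR=-239/312 → advance -1; mR−mL=-149/312 → turn -1·90°

0 12/37 12/29 -6/29 -792/1073 3 2 W
1 6/13 30/53 -15/53 -708/689 4 2 N
2 12/25 60/169 -30/169 -3528/4225 4 1 E
3 1/3 15/52 -15/104 -97/156 3 1 S
final 3 2 W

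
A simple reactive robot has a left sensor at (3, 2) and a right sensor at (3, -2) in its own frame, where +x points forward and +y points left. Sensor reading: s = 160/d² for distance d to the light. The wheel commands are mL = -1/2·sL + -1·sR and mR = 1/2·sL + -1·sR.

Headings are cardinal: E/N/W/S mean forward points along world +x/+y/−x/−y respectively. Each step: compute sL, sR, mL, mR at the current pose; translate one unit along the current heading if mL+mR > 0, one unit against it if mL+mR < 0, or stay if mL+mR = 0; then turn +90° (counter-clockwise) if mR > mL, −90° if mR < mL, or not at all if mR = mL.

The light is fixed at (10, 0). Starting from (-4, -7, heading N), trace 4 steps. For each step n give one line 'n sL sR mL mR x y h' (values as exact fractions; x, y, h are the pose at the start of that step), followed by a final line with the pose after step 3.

n=0: pose=(-4,-7,N); sL=10/17, sR=1; mL=-22/17, mR=-12/17; mL+mR=-2 → advance -1; mR−mL=10/17 → turn +1·90°
n=1: pose=(-4,-8,W); sL=160/389, sR=32/65; mL=-17648/25285, mR=-7248/25285; mL+mR=-64/65 → advance -1; mR−mL=160/389 → turn +1·90°
n=2: pose=(-3,-8,S); sL=80/121, sR=80/173; mL=-16600/20933, mR=-2760/20933; mL+mR=-160/173 → advance -1; mR−mL=80/121 → turn +1·90°
n=3: pose=(-3,-7,E); sL=32/25, sR=160/181; mL=-6896/4525, mR=-1104/4525; mL+mR=-320/181 → advance -1; mR−mL=32/25 → turn +1·90°

0 10/17 1 -22/17 -12/17 -4 -7 N
1 160/389 32/65 -17648/25285 -7248/25285 -4 -8 W
2 80/121 80/173 -16600/20933 -2760/20933 -3 -8 S
3 32/25 160/181 -6896/4525 -1104/4525 -3 -7 E
final -4 -7 N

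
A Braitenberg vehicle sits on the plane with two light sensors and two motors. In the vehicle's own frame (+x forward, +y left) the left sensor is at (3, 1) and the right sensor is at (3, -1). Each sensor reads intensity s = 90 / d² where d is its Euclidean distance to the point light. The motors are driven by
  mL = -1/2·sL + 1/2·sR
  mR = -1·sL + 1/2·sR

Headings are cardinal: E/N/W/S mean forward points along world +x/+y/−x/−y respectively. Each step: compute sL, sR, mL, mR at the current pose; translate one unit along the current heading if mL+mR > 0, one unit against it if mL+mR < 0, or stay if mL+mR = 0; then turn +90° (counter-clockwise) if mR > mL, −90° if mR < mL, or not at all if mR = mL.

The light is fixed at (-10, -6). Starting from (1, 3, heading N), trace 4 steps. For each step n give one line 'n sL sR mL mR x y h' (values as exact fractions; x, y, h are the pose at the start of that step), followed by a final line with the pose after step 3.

n=0: pose=(1,3,N); sL=45/122, sR=5/16; mL=-55/1952, mR=-415/1952; mL+mR=-235/976 → advance -1; mR−mL=-45/244 → turn -1·90°
n=1: pose=(1,2,E); sL=90/277, sR=18/49; mL=288/13573, mR=-1917/13573; mL+mR=-1629/13573 → advance -1; mR−mL=-45/277 → turn -1·90°
n=2: pose=(0,2,S); sL=45/73, sR=45/53; mL=450/3869, mR=-1485/7738; mL+mR=-585/7738 → advance -1; mR−mL=-45/146 → turn -1·90°
n=3: pose=(0,3,W); sL=90/113, sR=90/149; mL=-1620/16837, mR=-8325/16837; mL+mR=-9945/16837 → advance -1; mR−mL=-45/113 → turn -1·90°

0 45/122 5/16 -55/1952 -415/1952 1 3 N
1 90/277 18/49 288/13573 -1917/13573 1 2 E
2 45/73 45/53 450/3869 -1485/7738 0 2 S
3 90/113 90/149 -1620/16837 -8325/16837 0 3 W
final 1 3 N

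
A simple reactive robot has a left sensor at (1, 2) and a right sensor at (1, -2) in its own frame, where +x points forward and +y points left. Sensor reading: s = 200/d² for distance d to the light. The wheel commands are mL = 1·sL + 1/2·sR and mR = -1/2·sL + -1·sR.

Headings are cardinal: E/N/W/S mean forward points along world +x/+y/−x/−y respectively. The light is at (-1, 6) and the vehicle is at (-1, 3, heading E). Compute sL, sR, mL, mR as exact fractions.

100 100/13 1350/13 -750/13

left sensor world pos  = (0, 5); dL² = 2
right sensor world pos = (0, 1); dR² = 26
sL = 200/2 = 100
sR = 200/26 = 100/13
mL = 1·sL + 1/2·sR = 1350/13
mR = -1/2·sL + -1·sR = -750/13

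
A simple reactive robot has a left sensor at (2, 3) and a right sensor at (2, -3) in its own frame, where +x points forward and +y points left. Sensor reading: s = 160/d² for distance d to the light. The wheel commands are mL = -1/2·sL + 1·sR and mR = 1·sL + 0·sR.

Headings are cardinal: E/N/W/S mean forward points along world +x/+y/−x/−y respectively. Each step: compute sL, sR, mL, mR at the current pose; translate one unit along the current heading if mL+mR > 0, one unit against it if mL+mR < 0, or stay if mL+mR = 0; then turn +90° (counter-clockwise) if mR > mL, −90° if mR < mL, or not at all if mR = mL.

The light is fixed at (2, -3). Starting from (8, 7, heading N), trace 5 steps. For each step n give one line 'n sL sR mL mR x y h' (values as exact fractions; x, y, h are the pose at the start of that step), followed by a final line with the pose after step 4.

0 160/153 32/45 16/85 160/153 8 7 N
1 2 40/53 -13/53 2 8 8 W
2 32/29 32/17 656/493 32/29 7 8 S
3 80/29 80/89 -1240/2581 80/29 7 7 W
4 160/113 32/13 2576/1469 160/113 6 7 S
final 6 6 W

n=0: pose=(8,7,N); sL=160/153, sR=32/45; mL=16/85, mR=160/153; mL+mR=944/765 → advance +1; mR−mL=656/765 → turn +1·90°
n=1: pose=(8,8,W); sL=2, sR=40/53; mL=-13/53, mR=2; mL+mR=93/53 → advance +1; mR−mL=119/53 → turn +1·90°
n=2: pose=(7,8,S); sL=32/29, sR=32/17; mL=656/493, mR=32/29; mL+mR=1200/493 → advance +1; mR−mL=-112/493 → turn -1·90°
n=3: pose=(7,7,W); sL=80/29, sR=80/89; mL=-1240/2581, mR=80/29; mL+mR=5880/2581 → advance +1; mR−mL=8360/2581 → turn +1·90°
n=4: pose=(6,7,S); sL=160/113, sR=32/13; mL=2576/1469, mR=160/113; mL+mR=4656/1469 → advance +1; mR−mL=-496/1469 → turn -1·90°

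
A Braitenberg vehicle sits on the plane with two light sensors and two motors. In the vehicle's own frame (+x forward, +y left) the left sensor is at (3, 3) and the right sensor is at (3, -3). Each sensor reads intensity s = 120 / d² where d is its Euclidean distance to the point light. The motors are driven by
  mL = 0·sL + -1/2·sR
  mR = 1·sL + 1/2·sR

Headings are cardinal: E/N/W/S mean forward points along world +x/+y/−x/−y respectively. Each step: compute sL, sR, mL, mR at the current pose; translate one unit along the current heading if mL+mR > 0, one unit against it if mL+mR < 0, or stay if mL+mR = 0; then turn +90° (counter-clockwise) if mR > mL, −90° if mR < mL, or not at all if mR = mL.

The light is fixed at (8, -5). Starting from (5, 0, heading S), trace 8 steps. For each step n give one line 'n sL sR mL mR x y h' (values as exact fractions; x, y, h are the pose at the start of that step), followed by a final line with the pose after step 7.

n=0: pose=(5,0,S); sL=30, sR=3; mL=-3/2, mR=63/2; mL+mR=30 → advance +1; mR−mL=33 → turn +1·90°
n=1: pose=(5,-1,E); sL=120/49, sR=120; mL=-60, mR=3060/49; mL+mR=120/49 → advance +1; mR−mL=6000/49 → turn +1·90°
n=2: pose=(6,-1,N); sL=60/37, sR=12/5; mL=-6/5, mR=522/185; mL+mR=60/37 → advance +1; mR−mL=744/185 → turn +1·90°
n=3: pose=(6,0,W); sL=120/29, sR=120/89; mL=-60/89, mR=12420/2581; mL+mR=120/29 → advance +1; mR−mL=14160/2581 → turn +1·90°
n=4: pose=(5,0,S); sL=30, sR=3; mL=-3/2, mR=63/2; mL+mR=30 → advance +1; mR−mL=33 → turn +1·90°
n=5: pose=(5,-1,E); sL=120/49, sR=120; mL=-60, mR=3060/49; mL+mR=120/49 → advance +1; mR−mL=6000/49 → turn +1·90°
n=6: pose=(6,-1,N); sL=60/37, sR=12/5; mL=-6/5, mR=522/185; mL+mR=60/37 → advance +1; mR−mL=744/185 → turn +1·90°
n=7: pose=(6,0,W); sL=120/29, sR=120/89; mL=-60/89, mR=12420/2581; mL+mR=120/29 → advance +1; mR−mL=14160/2581 → turn +1·90°

0 30 3 -3/2 63/2 5 0 S
1 120/49 120 -60 3060/49 5 -1 E
2 60/37 12/5 -6/5 522/185 6 -1 N
3 120/29 120/89 -60/89 12420/2581 6 0 W
4 30 3 -3/2 63/2 5 0 S
5 120/49 120 -60 3060/49 5 -1 E
6 60/37 12/5 -6/5 522/185 6 -1 N
7 120/29 120/89 -60/89 12420/2581 6 0 W
final 5 0 S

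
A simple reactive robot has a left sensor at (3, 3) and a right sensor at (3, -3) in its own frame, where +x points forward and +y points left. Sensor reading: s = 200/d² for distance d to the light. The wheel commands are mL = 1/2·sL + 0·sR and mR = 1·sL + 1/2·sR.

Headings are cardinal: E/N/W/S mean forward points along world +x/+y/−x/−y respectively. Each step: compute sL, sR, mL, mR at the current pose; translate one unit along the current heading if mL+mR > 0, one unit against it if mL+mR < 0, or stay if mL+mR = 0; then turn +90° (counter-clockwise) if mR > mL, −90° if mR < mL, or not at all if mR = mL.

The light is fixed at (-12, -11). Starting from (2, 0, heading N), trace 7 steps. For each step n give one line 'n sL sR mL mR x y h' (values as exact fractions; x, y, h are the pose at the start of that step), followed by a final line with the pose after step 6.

0 200/317 40/97 100/317 25740/30749 2 0 N
1 100/101 100/173 50/101 22350/17473 2 1 W
2 200/337 200/181 100/337 69900/60997 1 1 S
3 50/113 5/8 25/113 1365/1808 1 0 E
4 200/317 40/97 100/317 25740/30749 2 0 N
5 100/101 100/173 50/101 22350/17473 2 1 W
6 200/337 200/181 100/337 69900/60997 1 1 S
final 1 0 E

n=0: pose=(2,0,N); sL=200/317, sR=40/97; mL=100/317, mR=25740/30749; mL+mR=35440/30749 → advance +1; mR−mL=16040/30749 → turn +1·90°
n=1: pose=(2,1,W); sL=100/101, sR=100/173; mL=50/101, mR=22350/17473; mL+mR=31000/17473 → advance +1; mR−mL=13700/17473 → turn +1·90°
n=2: pose=(1,1,S); sL=200/337, sR=200/181; mL=100/337, mR=69900/60997; mL+mR=88000/60997 → advance +1; mR−mL=51800/60997 → turn +1·90°
n=3: pose=(1,0,E); sL=50/113, sR=5/8; mL=25/113, mR=1365/1808; mL+mR=1765/1808 → advance +1; mR−mL=965/1808 → turn +1·90°
n=4: pose=(2,0,N); sL=200/317, sR=40/97; mL=100/317, mR=25740/30749; mL+mR=35440/30749 → advance +1; mR−mL=16040/30749 → turn +1·90°
n=5: pose=(2,1,W); sL=100/101, sR=100/173; mL=50/101, mR=22350/17473; mL+mR=31000/17473 → advance +1; mR−mL=13700/17473 → turn +1·90°
n=6: pose=(1,1,S); sL=200/337, sR=200/181; mL=100/337, mR=69900/60997; mL+mR=88000/60997 → advance +1; mR−mL=51800/60997 → turn +1·90°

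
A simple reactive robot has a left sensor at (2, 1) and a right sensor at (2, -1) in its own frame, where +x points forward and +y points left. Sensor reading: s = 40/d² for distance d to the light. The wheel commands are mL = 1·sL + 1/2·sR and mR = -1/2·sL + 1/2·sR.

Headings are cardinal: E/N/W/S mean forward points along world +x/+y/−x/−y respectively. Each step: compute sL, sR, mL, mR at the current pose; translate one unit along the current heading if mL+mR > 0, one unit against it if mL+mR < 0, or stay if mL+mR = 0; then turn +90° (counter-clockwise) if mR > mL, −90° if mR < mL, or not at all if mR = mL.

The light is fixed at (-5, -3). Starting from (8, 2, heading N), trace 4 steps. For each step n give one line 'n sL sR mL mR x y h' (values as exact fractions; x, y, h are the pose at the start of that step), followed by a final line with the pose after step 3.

n=0: pose=(8,2,N); sL=40/193, sR=8/49; mL=2732/9457, mR=-208/9457; mL+mR=2524/9457 → advance +1; mR−mL=-60/193 → turn -1·90°
n=1: pose=(8,3,E); sL=20/137, sR=4/25; mL=774/3425, mR=24/3425; mL+mR=798/3425 → advance +1; mR−mL=-30/137 → turn -1·90°
n=2: pose=(9,3,S); sL=40/241, sR=8/37; mL=2444/8917, mR=224/8917; mL+mR=2668/8917 → advance +1; mR−mL=-60/241 → turn -1·90°
n=3: pose=(9,2,W); sL=1/4, sR=2/9; mL=13/36, mR=-1/72; mL+mR=25/72 → advance +1; mR−mL=-3/8 → turn -1·90°

0 40/193 8/49 2732/9457 -208/9457 8 2 N
1 20/137 4/25 774/3425 24/3425 8 3 E
2 40/241 8/37 2444/8917 224/8917 9 3 S
3 1/4 2/9 13/36 -1/72 9 2 W
final 8 2 N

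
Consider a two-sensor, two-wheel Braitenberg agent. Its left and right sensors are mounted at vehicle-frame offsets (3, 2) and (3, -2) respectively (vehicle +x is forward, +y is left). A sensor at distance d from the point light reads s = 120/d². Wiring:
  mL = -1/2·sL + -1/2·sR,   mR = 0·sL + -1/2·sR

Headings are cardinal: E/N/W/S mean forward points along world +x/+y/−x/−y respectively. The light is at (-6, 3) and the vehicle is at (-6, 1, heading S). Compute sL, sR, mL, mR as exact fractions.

120/29 120/29 -120/29 -60/29

left sensor world pos  = (-4, -2); dL² = 29
right sensor world pos = (-8, -2); dR² = 29
sL = 120/29 = 120/29
sR = 120/29 = 120/29
mL = -1/2·sL + -1/2·sR = -120/29
mR = 0·sL + -1/2·sR = -60/29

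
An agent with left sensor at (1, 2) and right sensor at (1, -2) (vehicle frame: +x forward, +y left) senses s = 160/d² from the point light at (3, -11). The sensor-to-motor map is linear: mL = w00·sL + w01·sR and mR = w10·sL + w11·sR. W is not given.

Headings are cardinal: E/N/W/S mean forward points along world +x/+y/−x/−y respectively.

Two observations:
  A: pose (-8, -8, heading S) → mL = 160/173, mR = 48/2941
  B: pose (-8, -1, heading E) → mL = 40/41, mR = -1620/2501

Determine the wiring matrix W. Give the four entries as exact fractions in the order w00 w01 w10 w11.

0 1 1/2 -1

obs A: pose=(-8,-8,S) → sL=32/17, sR=160/173, mL=160/173, mR=48/2941
obs B: pose=(-8,-1,E) → sL=40/61, sR=40/41, mL=40/41, mR=-1620/2501
sensor matrix S = [[32/17, 160/173], [40/61, 40/41]]; det S = 9047040/7355441
solve [mL_A; mL_B] = S·[w00; w01] and [mR_A; mR_B] = S·[w10; w11]:
  w00 = 0, w01 = 1, w10 = 1/2, w11 = -1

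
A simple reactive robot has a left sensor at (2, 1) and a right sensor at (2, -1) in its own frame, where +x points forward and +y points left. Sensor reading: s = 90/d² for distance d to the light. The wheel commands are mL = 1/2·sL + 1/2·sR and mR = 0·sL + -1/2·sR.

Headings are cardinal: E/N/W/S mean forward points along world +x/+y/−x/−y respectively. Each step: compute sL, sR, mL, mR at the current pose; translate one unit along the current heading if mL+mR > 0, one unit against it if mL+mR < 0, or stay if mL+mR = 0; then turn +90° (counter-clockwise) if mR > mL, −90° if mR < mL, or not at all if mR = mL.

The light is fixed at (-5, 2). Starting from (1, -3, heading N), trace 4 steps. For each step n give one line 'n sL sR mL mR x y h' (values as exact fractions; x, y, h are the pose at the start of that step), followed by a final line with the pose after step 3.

n=0: pose=(1,-3,N); sL=45/17, sR=45/29; mL=1035/493, mR=-45/58; mL+mR=45/34 → advance +1; mR−mL=-2835/986 → turn -1·90°
n=1: pose=(1,-2,E); sL=90/73, sR=90/89; mL=7290/6497, mR=-45/89; mL+mR=45/73 → advance +1; mR−mL=-10575/6497 → turn -1·90°
n=2: pose=(2,-2,S); sL=9/10, sR=5/4; mL=43/40, mR=-5/8; mL+mR=9/20 → advance +1; mR−mL=-17/10 → turn -1·90°
n=3: pose=(2,-3,W); sL=90/61, sR=90/41; mL=4590/2501, mR=-45/41; mL+mR=45/61 → advance +1; mR−mL=-7335/2501 → turn -1·90°

0 45/17 45/29 1035/493 -45/58 1 -3 N
1 90/73 90/89 7290/6497 -45/89 1 -2 E
2 9/10 5/4 43/40 -5/8 2 -2 S
3 90/61 90/41 4590/2501 -45/41 2 -3 W
final 1 -3 N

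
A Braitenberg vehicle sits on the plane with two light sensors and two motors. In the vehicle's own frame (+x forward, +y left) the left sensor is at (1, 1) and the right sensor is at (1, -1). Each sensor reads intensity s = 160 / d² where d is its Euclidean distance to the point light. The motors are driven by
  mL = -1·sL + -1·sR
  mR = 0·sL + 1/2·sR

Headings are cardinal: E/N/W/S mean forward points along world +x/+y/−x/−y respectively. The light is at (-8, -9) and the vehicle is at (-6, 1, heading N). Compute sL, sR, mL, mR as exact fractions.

80/61 16/13 -2016/793 8/13

left sensor world pos  = (-7, 2); dL² = 122
right sensor world pos = (-5, 2); dR² = 130
sL = 160/122 = 80/61
sR = 160/130 = 16/13
mL = -1·sL + -1·sR = -2016/793
mR = 0·sL + 1/2·sR = 8/13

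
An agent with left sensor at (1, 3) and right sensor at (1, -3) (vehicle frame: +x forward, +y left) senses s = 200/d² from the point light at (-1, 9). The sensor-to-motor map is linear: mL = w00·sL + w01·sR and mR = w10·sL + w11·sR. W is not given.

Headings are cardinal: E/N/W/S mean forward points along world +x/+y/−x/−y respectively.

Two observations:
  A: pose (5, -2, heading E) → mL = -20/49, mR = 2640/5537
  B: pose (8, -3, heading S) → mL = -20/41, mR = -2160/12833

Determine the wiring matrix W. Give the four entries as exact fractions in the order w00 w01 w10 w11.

0 -1/2 1/2 -1/2

obs A: pose=(5,-2,E) → sL=200/113, sR=40/49, mL=-20/49, mR=2640/5537
obs B: pose=(8,-3,S) → sL=200/313, sR=40/41, mL=-20/41, mR=-2160/12833
sensor matrix S = [[200/113, 40/49], [200/313, 40/41]]; det S = 85632000/71056321
solve [mL_A; mL_B] = S·[w00; w01] and [mR_A; mR_B] = S·[w10; w11]:
  w00 = 0, w01 = -1/2, w10 = 1/2, w11 = -1/2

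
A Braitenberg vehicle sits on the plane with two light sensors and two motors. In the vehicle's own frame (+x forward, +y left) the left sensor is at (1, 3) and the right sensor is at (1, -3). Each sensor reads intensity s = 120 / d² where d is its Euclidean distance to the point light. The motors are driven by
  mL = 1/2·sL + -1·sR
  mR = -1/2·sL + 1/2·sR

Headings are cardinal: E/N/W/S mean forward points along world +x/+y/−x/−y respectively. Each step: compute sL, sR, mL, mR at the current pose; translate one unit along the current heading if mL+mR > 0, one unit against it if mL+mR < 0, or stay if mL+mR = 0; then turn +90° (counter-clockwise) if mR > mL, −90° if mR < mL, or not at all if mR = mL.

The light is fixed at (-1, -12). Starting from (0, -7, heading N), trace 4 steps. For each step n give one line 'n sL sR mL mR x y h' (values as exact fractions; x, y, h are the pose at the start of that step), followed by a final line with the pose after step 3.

0 3 30/13 -21/26 -9/26 0 -7 N
1 120 120/49 2820/49 -2880/49 0 -8 W
2 60/13 12/5 -6/65 -72/65 1 -8 N
3 8/3 40/3 -12 16/3 1 -9 E
final 0 -9 N

n=0: pose=(0,-7,N); sL=3, sR=30/13; mL=-21/26, mR=-9/26; mL+mR=-15/13 → advance -1; mR−mL=6/13 → turn +1·90°
n=1: pose=(0,-8,W); sL=120, sR=120/49; mL=2820/49, mR=-2880/49; mL+mR=-60/49 → advance -1; mR−mL=-5700/49 → turn -1·90°
n=2: pose=(1,-8,N); sL=60/13, sR=12/5; mL=-6/65, mR=-72/65; mL+mR=-6/5 → advance -1; mR−mL=-66/65 → turn -1·90°
n=3: pose=(1,-9,E); sL=8/3, sR=40/3; mL=-12, mR=16/3; mL+mR=-20/3 → advance -1; mR−mL=52/3 → turn +1·90°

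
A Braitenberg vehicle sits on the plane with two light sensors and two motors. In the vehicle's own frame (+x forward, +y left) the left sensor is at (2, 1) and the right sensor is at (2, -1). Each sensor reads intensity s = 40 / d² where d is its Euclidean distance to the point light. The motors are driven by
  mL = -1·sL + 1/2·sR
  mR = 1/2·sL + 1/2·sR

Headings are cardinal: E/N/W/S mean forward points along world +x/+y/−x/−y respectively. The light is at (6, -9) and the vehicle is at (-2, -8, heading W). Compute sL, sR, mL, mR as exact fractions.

left sensor world pos  = (-4, -9); dL² = 100
right sensor world pos = (-4, -7); dR² = 104
sL = 40/100 = 2/5
sR = 40/104 = 5/13
mL = -1·sL + 1/2·sR = -27/130
mR = 1/2·sL + 1/2·sR = 51/130

2/5 5/13 -27/130 51/130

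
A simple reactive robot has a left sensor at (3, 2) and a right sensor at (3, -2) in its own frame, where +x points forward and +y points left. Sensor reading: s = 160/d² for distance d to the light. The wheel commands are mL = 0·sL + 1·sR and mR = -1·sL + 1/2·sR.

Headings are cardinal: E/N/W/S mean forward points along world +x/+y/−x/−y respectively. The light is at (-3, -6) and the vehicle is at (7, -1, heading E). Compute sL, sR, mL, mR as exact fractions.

80/109 80/89 80/89 -2760/9701

left sensor world pos  = (10, 1); dL² = 218
right sensor world pos = (10, -3); dR² = 178
sL = 160/218 = 80/109
sR = 160/178 = 80/89
mL = 0·sL + 1·sR = 80/89
mR = -1·sL + 1/2·sR = -2760/9701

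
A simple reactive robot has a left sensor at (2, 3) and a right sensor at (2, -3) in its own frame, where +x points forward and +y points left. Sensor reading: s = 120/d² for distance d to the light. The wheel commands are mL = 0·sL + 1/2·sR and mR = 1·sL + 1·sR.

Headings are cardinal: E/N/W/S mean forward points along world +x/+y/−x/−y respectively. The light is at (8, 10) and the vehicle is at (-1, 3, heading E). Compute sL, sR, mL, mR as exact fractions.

24/13 120/149 60/149 5136/1937

left sensor world pos  = (1, 6); dL² = 65
right sensor world pos = (1, 0); dR² = 149
sL = 120/65 = 24/13
sR = 120/149 = 120/149
mL = 0·sL + 1/2·sR = 60/149
mR = 1·sL + 1·sR = 5136/1937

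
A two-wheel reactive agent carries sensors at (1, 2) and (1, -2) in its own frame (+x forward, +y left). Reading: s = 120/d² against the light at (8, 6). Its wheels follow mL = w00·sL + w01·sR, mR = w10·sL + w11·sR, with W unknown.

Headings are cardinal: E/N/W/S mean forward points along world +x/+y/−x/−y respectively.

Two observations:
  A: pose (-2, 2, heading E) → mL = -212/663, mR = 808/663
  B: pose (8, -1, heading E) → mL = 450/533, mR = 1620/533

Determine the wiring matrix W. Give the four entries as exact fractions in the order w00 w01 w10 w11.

obs A: pose=(-2,2,E) → sL=24/17, sR=40/39, mL=-212/663, mR=808/663
obs B: pose=(8,-1,E) → sL=60/13, sR=60/41, mL=450/533, mR=1620/533
sensor matrix S = [[24/17, 40/39], [60/13, 60/41]]; det S = -314240/117793
solve [mL_A; mL_B] = S·[w00; w01] and [mR_A; mR_B] = S·[w10; w11]:
  w00 = 1/2, w01 = -1, w10 = 1/2, w11 = 1/2

1/2 -1 1/2 1/2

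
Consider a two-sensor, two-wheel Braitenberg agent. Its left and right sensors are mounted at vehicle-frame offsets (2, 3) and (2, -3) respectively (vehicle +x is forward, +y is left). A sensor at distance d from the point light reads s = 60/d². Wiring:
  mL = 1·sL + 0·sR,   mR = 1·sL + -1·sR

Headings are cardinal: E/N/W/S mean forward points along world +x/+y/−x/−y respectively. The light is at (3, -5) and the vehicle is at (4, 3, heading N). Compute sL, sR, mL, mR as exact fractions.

left sensor world pos  = (1, 5); dL² = 104
right sensor world pos = (7, 5); dR² = 116
sL = 60/104 = 15/26
sR = 60/116 = 15/29
mL = 1·sL + 0·sR = 15/26
mR = 1·sL + -1·sR = 45/754

15/26 15/29 15/26 45/754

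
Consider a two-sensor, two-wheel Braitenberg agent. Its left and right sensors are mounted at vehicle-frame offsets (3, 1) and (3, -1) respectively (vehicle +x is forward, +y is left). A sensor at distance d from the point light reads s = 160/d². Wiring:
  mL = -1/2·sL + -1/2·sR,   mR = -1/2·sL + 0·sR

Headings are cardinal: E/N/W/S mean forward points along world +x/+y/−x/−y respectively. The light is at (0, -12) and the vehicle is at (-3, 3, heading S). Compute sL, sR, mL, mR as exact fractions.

left sensor world pos  = (-2, 0); dL² = 148
right sensor world pos = (-4, 0); dR² = 160
sL = 160/148 = 40/37
sR = 160/160 = 1
mL = -1/2·sL + -1/2·sR = -77/74
mR = -1/2·sL + 0·sR = -20/37

40/37 1 -77/74 -20/37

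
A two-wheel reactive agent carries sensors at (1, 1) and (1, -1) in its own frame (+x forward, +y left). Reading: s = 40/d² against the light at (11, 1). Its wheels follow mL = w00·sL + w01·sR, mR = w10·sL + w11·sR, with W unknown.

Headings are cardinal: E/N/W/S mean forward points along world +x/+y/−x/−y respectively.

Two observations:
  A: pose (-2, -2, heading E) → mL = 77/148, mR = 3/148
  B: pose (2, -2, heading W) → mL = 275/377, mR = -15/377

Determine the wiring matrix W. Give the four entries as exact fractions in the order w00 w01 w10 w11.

obs A: pose=(-2,-2,E) → sL=10/37, sR=1/4, mL=77/148, mR=3/148
obs B: pose=(2,-2,W) → sL=10/29, sR=5/13, mL=275/377, mR=-15/377
sensor matrix S = [[10/37, 1/4], [10/29, 5/13]]; det S = 495/27898
solve [mL_A; mL_B] = S·[w00; w01] and [mR_A; mR_B] = S·[w10; w11]:
  w00 = 1, w01 = 1, w10 = 1, w11 = -1

1 1 1 -1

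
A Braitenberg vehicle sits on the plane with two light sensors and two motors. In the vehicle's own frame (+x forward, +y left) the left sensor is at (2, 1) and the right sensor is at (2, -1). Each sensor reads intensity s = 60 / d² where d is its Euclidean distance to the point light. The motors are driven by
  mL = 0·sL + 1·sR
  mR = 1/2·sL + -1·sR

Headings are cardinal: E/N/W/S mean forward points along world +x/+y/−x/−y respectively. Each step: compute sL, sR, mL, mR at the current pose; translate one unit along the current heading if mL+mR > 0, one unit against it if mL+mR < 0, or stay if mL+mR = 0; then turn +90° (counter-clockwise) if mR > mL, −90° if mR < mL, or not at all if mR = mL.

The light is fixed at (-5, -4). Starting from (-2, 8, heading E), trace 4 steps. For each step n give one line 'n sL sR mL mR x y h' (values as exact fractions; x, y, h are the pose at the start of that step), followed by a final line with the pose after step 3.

0 30/97 30/73 30/73 -1815/7081 -2 8 E
1 12/25 60/109 60/109 -846/2725 -1 8 S
2 15/26 15/37 15/37 -225/1924 -1 7 W
3 60/173 12/37 12/37 -966/6401 -2 7 N
final -2 8 E

n=0: pose=(-2,8,E); sL=30/97, sR=30/73; mL=30/73, mR=-1815/7081; mL+mR=15/97 → advance +1; mR−mL=-4725/7081 → turn -1·90°
n=1: pose=(-1,8,S); sL=12/25, sR=60/109; mL=60/109, mR=-846/2725; mL+mR=6/25 → advance +1; mR−mL=-2346/2725 → turn -1·90°
n=2: pose=(-1,7,W); sL=15/26, sR=15/37; mL=15/37, mR=-225/1924; mL+mR=15/52 → advance +1; mR−mL=-1005/1924 → turn -1·90°
n=3: pose=(-2,7,N); sL=60/173, sR=12/37; mL=12/37, mR=-966/6401; mL+mR=30/173 → advance +1; mR−mL=-3042/6401 → turn -1·90°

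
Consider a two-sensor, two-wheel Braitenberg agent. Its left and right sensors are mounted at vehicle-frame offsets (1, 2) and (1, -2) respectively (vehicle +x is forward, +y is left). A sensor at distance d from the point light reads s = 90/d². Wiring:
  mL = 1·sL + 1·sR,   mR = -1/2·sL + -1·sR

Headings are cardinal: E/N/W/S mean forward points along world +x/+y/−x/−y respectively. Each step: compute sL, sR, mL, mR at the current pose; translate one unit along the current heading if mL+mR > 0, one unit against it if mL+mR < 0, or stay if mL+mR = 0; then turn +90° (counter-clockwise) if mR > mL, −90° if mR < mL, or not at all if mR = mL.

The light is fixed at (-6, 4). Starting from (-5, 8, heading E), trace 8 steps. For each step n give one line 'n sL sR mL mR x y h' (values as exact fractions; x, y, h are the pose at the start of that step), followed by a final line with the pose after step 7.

0 9/4 45/4 27/2 -99/8 -5 8 E
1 18/5 10 68/5 -59/5 -4 8 S
2 45 45/13 630/13 -675/26 -4 7 W
3 90/17 18/5 756/85 -531/85 -5 7 N
4 9/4 45/4 27/2 -99/8 -5 8 E
5 18/5 10 68/5 -59/5 -4 8 S
6 45 45/13 630/13 -675/26 -4 7 W
7 90/17 18/5 756/85 -531/85 -5 7 N
final -5 8 E

n=0: pose=(-5,8,E); sL=9/4, sR=45/4; mL=27/2, mR=-99/8; mL+mR=9/8 → advance +1; mR−mL=-207/8 → turn -1·90°
n=1: pose=(-4,8,S); sL=18/5, sR=10; mL=68/5, mR=-59/5; mL+mR=9/5 → advance +1; mR−mL=-127/5 → turn -1·90°
n=2: pose=(-4,7,W); sL=45, sR=45/13; mL=630/13, mR=-675/26; mL+mR=45/2 → advance +1; mR−mL=-1935/26 → turn -1·90°
n=3: pose=(-5,7,N); sL=90/17, sR=18/5; mL=756/85, mR=-531/85; mL+mR=45/17 → advance +1; mR−mL=-1287/85 → turn -1·90°
n=4: pose=(-5,8,E); sL=9/4, sR=45/4; mL=27/2, mR=-99/8; mL+mR=9/8 → advance +1; mR−mL=-207/8 → turn -1·90°
n=5: pose=(-4,8,S); sL=18/5, sR=10; mL=68/5, mR=-59/5; mL+mR=9/5 → advance +1; mR−mL=-127/5 → turn -1·90°
n=6: pose=(-4,7,W); sL=45, sR=45/13; mL=630/13, mR=-675/26; mL+mR=45/2 → advance +1; mR−mL=-1935/26 → turn -1·90°
n=7: pose=(-5,7,N); sL=90/17, sR=18/5; mL=756/85, mR=-531/85; mL+mR=45/17 → advance +1; mR−mL=-1287/85 → turn -1·90°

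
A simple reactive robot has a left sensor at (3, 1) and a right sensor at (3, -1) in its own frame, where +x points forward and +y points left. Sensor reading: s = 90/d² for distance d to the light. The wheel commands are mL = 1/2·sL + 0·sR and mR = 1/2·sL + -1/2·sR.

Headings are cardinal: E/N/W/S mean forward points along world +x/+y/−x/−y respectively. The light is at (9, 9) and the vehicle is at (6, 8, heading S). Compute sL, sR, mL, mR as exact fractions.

9/2 45/16 9/4 27/32

left sensor world pos  = (7, 5); dL² = 20
right sensor world pos = (5, 5); dR² = 32
sL = 90/20 = 9/2
sR = 90/32 = 45/16
mL = 1/2·sL + 0·sR = 9/4
mR = 1/2·sL + -1/2·sR = 27/32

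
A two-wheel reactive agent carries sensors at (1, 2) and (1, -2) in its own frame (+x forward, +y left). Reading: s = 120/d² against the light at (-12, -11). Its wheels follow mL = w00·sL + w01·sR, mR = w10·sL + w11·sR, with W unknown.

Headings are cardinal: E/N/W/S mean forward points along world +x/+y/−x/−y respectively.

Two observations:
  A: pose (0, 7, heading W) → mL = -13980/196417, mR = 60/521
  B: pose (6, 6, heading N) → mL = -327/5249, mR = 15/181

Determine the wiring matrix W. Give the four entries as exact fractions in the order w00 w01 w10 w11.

1/2 -1 0 1/2

obs A: pose=(0,7,W) → sL=120/377, sR=120/521, mL=-13980/196417, mR=60/521
obs B: pose=(6,6,N) → sL=6/29, sR=30/181, mL=-327/5249, mR=15/181
sensor matrix S = [[120/377, 120/521], [6/29, 30/181]]; det S = 181440/35551477
solve [mL_A; mL_B] = S·[w00; w01] and [mR_A; mR_B] = S·[w10; w11]:
  w00 = 1/2, w01 = -1, w10 = 0, w11 = 1/2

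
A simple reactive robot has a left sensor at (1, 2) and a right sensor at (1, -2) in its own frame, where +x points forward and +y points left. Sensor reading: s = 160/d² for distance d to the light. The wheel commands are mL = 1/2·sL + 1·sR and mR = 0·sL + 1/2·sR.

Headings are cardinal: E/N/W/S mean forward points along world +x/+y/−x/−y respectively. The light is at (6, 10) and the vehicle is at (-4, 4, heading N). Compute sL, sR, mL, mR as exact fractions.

160/169 160/89 34160/15041 80/89

left sensor world pos  = (-6, 5); dL² = 169
right sensor world pos = (-2, 5); dR² = 89
sL = 160/169 = 160/169
sR = 160/89 = 160/89
mL = 1/2·sL + 1·sR = 34160/15041
mR = 0·sL + 1/2·sR = 80/89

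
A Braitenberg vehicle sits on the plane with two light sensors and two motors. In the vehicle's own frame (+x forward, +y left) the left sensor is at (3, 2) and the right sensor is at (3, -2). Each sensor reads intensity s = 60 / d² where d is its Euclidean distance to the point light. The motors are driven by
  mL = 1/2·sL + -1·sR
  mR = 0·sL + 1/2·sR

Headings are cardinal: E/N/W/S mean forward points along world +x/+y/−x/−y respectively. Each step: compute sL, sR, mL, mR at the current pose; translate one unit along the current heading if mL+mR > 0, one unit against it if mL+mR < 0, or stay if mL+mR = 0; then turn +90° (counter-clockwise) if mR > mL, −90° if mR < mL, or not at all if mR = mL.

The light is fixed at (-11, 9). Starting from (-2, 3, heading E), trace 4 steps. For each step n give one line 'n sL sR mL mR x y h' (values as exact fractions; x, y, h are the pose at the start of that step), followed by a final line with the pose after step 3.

n=0: pose=(-2,3,E); sL=3/8, sR=15/52; mL=-21/208, mR=15/104; mL+mR=9/208 → advance +1; mR−mL=51/208 → turn +1·90°
n=1: pose=(-1,3,N); sL=60/73, sR=20/51; mL=70/3723, mR=10/51; mL+mR=800/3723 → advance +1; mR−mL=220/1241 → turn +1·90°
n=2: pose=(-1,4,W); sL=30/49, sR=30/29; mL=-1035/1421, mR=15/29; mL+mR=-300/1421 → advance -1; mR−mL=1770/1421 → turn +1·90°
n=3: pose=(0,4,S); sL=60/233, sR=12/29; mL=-1926/6757, mR=6/29; mL+mR=-528/6757 → advance -1; mR−mL=3324/6757 → turn +1·90°

0 3/8 15/52 -21/208 15/104 -2 3 E
1 60/73 20/51 70/3723 10/51 -1 3 N
2 30/49 30/29 -1035/1421 15/29 -1 4 W
3 60/233 12/29 -1926/6757 6/29 0 4 S
final 0 5 E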